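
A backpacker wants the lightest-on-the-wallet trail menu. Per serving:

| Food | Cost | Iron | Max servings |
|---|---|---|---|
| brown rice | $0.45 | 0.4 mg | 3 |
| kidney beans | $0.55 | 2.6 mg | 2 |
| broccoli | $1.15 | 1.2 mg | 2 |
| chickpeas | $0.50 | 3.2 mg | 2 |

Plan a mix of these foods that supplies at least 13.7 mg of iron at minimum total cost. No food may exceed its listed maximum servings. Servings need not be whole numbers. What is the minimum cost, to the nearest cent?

$4.11

Cost per mg of iron: chickpeas $0.1562, kidney beans $0.2115, broccoli $0.9583, brown rice $1.1250.
Take 2 servings of chickpeas: +6.4 mg iron for $1.00 (total $1.00, still need 7.3 mg).
Take 2 servings of kidney beans: +5.2 mg iron for $1.10 (total $2.10, still need 2.1 mg).
Take 1.75 servings of broccoli: +2.1 mg iron for $2.01 (total $4.11, still need 0.0 mg).
Filling from the cheapest source first is optimal under one linear minimum: $4.11.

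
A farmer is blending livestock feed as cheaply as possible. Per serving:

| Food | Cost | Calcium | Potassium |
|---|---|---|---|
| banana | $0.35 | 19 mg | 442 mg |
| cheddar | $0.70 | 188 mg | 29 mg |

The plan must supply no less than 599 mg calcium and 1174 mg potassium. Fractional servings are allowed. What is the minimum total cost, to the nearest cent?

$2.92

The cheapest plan sits at a corner of the feasible region — with two constraints it uses at most two foods.
banana only: max(599/19, 1174/442) = 31.53 servings → $11.03.
cheddar only: max(599/188, 1174/29) = 40.48 servings → $28.34.
banana + cheddar with both tight: 2.463 servings and 2.937 servings → $2.92.
The minimum over all feasible corners is $2.92.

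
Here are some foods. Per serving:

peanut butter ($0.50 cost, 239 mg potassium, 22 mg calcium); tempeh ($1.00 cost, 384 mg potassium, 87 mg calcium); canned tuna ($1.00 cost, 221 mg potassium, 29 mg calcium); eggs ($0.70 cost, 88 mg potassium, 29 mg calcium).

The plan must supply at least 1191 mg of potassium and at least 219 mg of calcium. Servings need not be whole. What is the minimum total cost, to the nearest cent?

$2.91

At the optimum either one food covers both requirements or two foods hit both targets exactly; no other combination can be cheaper.
peanut butter only: max(1191/239, 219/22) = 9.955 servings → $4.98.
tempeh only: max(1191/384, 219/87) = 3.102 servings → $3.10.
canned tuna only: max(1191/221, 219/29) = 7.552 servings → $7.55.
eggs only: max(1191/88, 219/29) = 13.53 servings → $9.47.
peanut butter + tempeh with both tight: 1.581 servings and 2.117 servings → $2.91.
peanut butter + canned tuna: the both-tight solution has a negative serving — not a feasible corner.
peanut butter + eggs with both tight: 3.056 servings and 5.233 servings → $5.19.
tempeh + canned tuna with both tight: 1.713 servings and 2.413 servings → $4.13.
tempeh + eggs: intersection lies outside the first quadrant.
canned tuna + eggs with both tight: 3.958 servings and 3.593 servings → $6.47.
So the least-cost plan costs $2.91.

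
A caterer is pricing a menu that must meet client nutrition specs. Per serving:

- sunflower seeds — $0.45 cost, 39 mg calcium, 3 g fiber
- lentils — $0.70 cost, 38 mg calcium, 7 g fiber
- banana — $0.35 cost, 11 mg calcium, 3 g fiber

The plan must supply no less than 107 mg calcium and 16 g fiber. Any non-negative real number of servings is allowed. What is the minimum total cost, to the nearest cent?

$1.73

An LP optimum is at a vertex; with two nutrient constraints at most two foods are used. Check each candidate.
sunflower seeds only: max(107/39, 16/3) = 5.333 servings → $2.40.
lentils only: max(107/38, 16/7) = 2.816 servings → $1.97.
banana only: max(107/11, 16/3) = 9.727 servings → $3.40.
sunflower seeds + lentils with both tight: 0.8868 servings and 1.906 servings → $1.73.
sunflower seeds + banana with both tight: 1.726 servings and 3.607 servings → $2.04.
lentils + banana: intersection lies outside the first quadrant.
So the least-cost plan costs $1.73.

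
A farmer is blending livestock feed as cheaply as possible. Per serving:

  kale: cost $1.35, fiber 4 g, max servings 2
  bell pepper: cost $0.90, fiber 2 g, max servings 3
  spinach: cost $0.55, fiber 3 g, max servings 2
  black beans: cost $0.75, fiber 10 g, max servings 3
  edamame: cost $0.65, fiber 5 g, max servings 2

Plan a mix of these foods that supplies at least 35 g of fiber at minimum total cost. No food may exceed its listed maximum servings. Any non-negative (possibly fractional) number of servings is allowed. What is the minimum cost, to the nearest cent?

Cost per g of fiber: black beans $0.0750, edamame $0.1300, spinach $0.1833, kale $0.3375, bell pepper $0.4500.
Take 3 servings of black beans: +30.0 g fiber for $2.25 (total $2.25, still need 5.0 g).
Take 1 serving of edamame: +5.0 g fiber for $0.65 (total $2.90, still need 0.0 g).
Filling from the cheapest source first is optimal under one linear minimum: $2.90.

$2.90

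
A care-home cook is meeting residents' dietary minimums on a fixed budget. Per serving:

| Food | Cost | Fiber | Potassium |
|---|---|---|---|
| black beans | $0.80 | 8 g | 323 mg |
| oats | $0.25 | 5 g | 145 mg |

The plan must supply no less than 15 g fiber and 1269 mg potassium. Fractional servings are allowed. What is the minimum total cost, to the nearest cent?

$2.19

black beans only: max(15/8, 1269/323) = 3.929 servings → $3.14.
oats only: max(15/5, 1269/145) = 8.752 servings → $2.19.
black beans + oats: the both-tight solution has a negative serving — not a feasible corner.
So the least-cost plan costs $2.19.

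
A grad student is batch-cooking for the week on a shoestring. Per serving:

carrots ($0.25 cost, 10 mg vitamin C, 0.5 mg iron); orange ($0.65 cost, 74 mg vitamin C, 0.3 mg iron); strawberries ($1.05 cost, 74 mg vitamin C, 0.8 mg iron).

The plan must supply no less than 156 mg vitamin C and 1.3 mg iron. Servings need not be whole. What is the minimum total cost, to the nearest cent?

An LP optimum is at a vertex; with two nutrient constraints at most two foods are used. Check each candidate.
carrots only: max(156/10, 1.3/0.5) = 15.6 servings → $3.90.
orange only: max(156/74, 1.3/0.3) = 4.333 servings → $2.82.
strawberries only: max(156/74, 1.3/0.8) = 2.108 servings → $2.21.
carrots + orange with both tight: 1.453 servings and 1.912 servings → $1.61.
carrots + strawberries with both targets exact would need a negative amount; discard.
orange + strawberries with both tight: 0.773 servings and 1.335 servings → $1.90.
Cheapest feasible corner: $1.61.

$1.61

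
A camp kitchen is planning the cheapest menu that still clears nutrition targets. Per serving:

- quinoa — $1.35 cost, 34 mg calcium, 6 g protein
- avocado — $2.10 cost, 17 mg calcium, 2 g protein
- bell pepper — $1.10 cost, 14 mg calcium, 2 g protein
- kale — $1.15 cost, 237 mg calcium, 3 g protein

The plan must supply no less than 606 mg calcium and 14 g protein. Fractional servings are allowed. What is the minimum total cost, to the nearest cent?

Minimising a linear cost over {calcium ≥ 606, protein ≥ 14, servings ≥ 0} — the optimum is at a vertex, using one or two foods.
quinoa only: max(606/34, 14/6) = 17.82 servings → $24.06.
avocado only: max(606/17, 14/2) = 35.65 servings → $74.86.
bell pepper only: max(606/14, 14/2) = 43.29 servings → $47.61.
kale only: max(606/237, 14/3) = 4.667 servings → $5.37.
quinoa + avocado: intersection lies outside the first quadrant.
quinoa + bell pepper: the both-tight solution has a negative serving — not a feasible corner.
quinoa + kale with both tight: 1.136 servings and 2.394 servings → $4.29.
avocado + bell pepper: the both-tight solution has a negative serving — not a feasible corner.
avocado + kale with both tight: 3.546 servings and 2.303 servings → $10.09.
bell pepper + kale with both tight: 3.472 servings and 2.352 servings → $6.52.
Cheapest feasible corner: $4.29.

$4.29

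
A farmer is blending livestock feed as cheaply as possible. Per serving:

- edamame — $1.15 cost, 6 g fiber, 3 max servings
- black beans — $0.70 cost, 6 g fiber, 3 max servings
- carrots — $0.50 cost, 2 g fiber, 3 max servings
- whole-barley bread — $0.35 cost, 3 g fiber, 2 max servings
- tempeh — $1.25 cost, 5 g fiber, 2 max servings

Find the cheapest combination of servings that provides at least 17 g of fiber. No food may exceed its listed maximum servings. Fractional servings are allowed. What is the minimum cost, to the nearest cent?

$1.98

Cost per g of fiber: black beans $0.1167, whole-barley bread $0.1167, edamame $0.1917, carrots $0.2500, tempeh $0.2500.
Take 2.833 servings of black beans: +17.0 g fiber for $1.98 (total $1.98, still need 0.0 g).
Filling from the cheapest source first is optimal under one linear minimum: $1.98.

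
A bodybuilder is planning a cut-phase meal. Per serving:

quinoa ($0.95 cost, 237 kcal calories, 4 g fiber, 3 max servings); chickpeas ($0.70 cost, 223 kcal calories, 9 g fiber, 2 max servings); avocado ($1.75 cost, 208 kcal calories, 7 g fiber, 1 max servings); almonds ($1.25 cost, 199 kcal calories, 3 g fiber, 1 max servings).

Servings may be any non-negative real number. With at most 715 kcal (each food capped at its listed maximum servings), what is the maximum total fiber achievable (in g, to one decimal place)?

26.0 g

Fiber per kcal: chickpeas 0.04036, avocado 0.03365, quinoa 0.01688, almonds 0.01508.
Take 2 servings of chickpeas: uses 446 kcal, +18.0 g fiber (running total 18.0 g).
Take 1 serving of avocado: uses 208 kcal, +7.0 g fiber (running total 25.0 g).
Take 0.2574 servings of quinoa: uses 61 kcal, +1.0 g fiber (running total 26.0 g).
Filling greedily by fiber-per-kcal is optimal for one linear limit, giving 26.0 g.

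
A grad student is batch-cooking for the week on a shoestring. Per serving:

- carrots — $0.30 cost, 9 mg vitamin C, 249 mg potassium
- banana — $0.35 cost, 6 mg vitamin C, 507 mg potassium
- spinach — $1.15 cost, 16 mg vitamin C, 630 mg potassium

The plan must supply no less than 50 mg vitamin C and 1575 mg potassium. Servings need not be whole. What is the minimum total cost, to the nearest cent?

An LP optimum is at a vertex; with two nutrient constraints at most two foods are used. Check each candidate.
carrots only: max(50/9, 1575/249) = 6.325 servings → $1.90.
banana only: max(50/6, 1575/507) = 8.333 servings → $2.92.
spinach only: max(50/16, 1575/630) = 3.125 servings → $3.59.
carrots + banana with both tight: 5.181 servings and 0.5621 servings → $1.75.
carrots + spinach with both tight: 3.737 servings and 1.023 servings → $2.30.
banana + spinach: the both-tight solution has a negative serving — not a feasible corner.
The minimum over all feasible corners is $1.75.

$1.75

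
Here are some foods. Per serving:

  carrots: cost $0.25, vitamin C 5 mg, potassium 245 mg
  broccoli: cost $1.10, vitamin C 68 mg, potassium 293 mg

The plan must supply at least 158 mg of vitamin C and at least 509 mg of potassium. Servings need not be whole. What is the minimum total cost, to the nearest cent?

$2.56

Two binding constraints pin down two serving amounts, so the optimal mix uses at most two foods. The candidates are each food alone (scaled to the tighter of vitamin C/potassium) and each pair with both constraints tight.
carrots only: max(158/5, 509/245) = 31.6 servings → $7.90.
broccoli only: max(158/68, 509/293) = 2.324 servings → $2.56.
carrots + broccoli: intersection lies outside the first quadrant.
So the least-cost plan costs $2.56.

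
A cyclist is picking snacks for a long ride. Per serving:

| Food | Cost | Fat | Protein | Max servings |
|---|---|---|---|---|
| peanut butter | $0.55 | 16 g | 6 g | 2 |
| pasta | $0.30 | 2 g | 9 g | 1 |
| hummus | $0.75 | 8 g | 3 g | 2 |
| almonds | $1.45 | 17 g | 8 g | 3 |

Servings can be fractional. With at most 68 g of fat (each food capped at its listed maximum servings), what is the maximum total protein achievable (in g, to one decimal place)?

Protein per g fat: pasta 4.5, almonds 0.4706, peanut butter 0.375, hummus 0.375.
Take 1 serving of pasta: uses 2 g fat, +9.0 g protein (running total 9.0 g).
Take 3 servings of almonds: uses 51 g fat, +24.0 g protein (running total 33.0 g).
Take 0.9375 servings of peanut butter: uses 15 g fat, +5.6 g protein (running total 38.6 g).
Filling greedily by protein-per-g fat is optimal for one linear limit, giving 38.6 g.

38.6 g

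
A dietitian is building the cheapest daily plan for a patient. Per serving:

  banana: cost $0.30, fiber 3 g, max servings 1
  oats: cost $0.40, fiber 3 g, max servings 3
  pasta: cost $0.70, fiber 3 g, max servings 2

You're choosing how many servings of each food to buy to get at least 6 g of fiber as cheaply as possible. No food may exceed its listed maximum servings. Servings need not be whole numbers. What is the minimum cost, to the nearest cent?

$0.70

Cost per g of fiber: banana $0.1000, oats $0.1333, pasta $0.2333.
Take 1 serving of banana: +3.0 g fiber for $0.30 (total $0.30, still need 3.0 g).
Take 1 serving of oats: +3.0 g fiber for $0.40 (total $0.70, still need 0.0 g).
Filling from the cheapest source first is optimal under one linear minimum: $0.70.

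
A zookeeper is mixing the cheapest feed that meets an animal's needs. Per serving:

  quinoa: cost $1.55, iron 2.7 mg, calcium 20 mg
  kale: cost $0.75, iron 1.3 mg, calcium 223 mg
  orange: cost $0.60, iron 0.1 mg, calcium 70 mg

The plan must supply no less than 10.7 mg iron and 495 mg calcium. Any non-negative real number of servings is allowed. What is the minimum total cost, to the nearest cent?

For a min-cost LP with two ≥-constraints, a basic feasible solution has at most two positive variables.
quinoa only: max(10.7/2.7, 495/20) = 24.75 servings → $38.36.
kale only: max(10.7/1.3, 495/223) = 8.231 servings → $6.17.
orange only: max(10.7/0.1, 495/70) = 107 servings → $64.20.
quinoa + kale with both tight: 3.025 servings and 1.948 servings → $6.15.
quinoa + orange with both tight: 3.741 servings and 6.003 servings → $9.40.
kale + orange with both targets exact would need a negative amount; discard.
The minimum over all feasible corners is $6.15.

$6.15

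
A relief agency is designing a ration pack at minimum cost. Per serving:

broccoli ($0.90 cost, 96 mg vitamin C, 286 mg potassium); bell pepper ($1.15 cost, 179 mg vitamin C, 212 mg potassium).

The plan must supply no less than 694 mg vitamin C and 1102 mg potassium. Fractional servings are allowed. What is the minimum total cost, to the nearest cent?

For a min-cost LP with two ≥-constraints, a basic feasible solution has at most two positive variables.
broccoli only: max(694/96, 1102/286) = 7.229 servings → $6.51.
bell pepper only: max(694/179, 1102/212) = 5.198 servings → $5.98.
broccoli + bell pepper with both tight: 1.625 servings and 3.005 servings → $4.92.
So the least-cost plan costs $4.92.

$4.92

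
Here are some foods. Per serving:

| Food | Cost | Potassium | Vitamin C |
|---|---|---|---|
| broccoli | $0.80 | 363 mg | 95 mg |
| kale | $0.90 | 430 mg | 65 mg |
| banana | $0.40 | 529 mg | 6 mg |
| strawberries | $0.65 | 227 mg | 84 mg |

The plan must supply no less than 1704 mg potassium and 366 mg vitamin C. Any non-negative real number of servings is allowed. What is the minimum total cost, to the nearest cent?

$3.29

Check every corner: each single food scaled to meet both minima, and each pair solved so both constraints bind.
broccoli only: max(1704/363, 366/95) = 4.694 servings → $3.76.
kale only: max(1704/430, 366/65) = 5.631 servings → $5.07.
banana only: max(1704/529, 366/6) = 61 servings → $24.40.
strawberries only: max(1704/227, 366/84) = 7.507 servings → $4.88.
broccoli + kale with both tight: 2.702 servings and 1.682 servings → $3.68.
broccoli + banana with both tight: 3.815 servings and 0.6037 servings → $3.29.
broccoli + strawberries: intersection lies outside the first quadrant.
kale + banana with both targets exact would need a negative amount; discard.
kale + strawberries with both tight: 2.811 servings and 2.182 servings → $3.95.
banana + strawberries with both tight: 1.394 servings and 4.258 servings → $3.33.
The minimum over all feasible corners is $3.29.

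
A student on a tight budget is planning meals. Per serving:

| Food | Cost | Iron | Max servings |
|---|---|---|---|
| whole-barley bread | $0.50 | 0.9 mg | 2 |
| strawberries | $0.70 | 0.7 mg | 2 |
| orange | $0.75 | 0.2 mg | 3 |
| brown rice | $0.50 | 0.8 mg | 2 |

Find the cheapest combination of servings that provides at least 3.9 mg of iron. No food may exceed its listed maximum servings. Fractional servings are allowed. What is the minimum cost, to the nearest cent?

Cost per mg of iron: whole-barley bread $0.5556, brown rice $0.6250, strawberries $1.0000, orange $3.7500.
Take 2 servings of whole-barley bread: +1.8 mg iron for $1.00 (total $1.00, still need 2.1 mg).
Take 2 servings of brown rice: +1.6 mg iron for $1.00 (total $2.00, still need 0.5 mg).
Take 0.7143 servings of strawberries: +0.5 mg iron for $0.50 (total $2.50, still need 0.0 mg).
Greedy by cheapest-per-mg is optimal for a single linear constraint, so the minimum cost is $2.50.

$2.50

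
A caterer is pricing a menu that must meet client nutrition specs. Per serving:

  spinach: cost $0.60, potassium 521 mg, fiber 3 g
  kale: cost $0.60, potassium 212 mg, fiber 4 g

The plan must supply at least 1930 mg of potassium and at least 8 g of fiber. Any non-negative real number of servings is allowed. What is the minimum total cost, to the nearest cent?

An LP optimum is at a vertex; with two nutrient constraints at most two foods are used. Check each candidate.
spinach only: max(1930/521, 8/3) = 3.704 servings → $2.22.
kale only: max(1930/212, 8/4) = 9.104 servings → $5.46.
spinach + kale: the both-tight solution has a negative serving — not a feasible corner.
The minimum over all feasible corners is $2.22.

$2.22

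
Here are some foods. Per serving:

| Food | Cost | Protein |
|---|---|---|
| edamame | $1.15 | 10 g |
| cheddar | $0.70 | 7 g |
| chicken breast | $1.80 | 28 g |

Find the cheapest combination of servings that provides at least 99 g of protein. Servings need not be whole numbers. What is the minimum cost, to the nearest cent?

Cost per g of protein: chicken breast $0.0643, cheddar $0.1000, edamame $0.1150.
With no serving limits, use only chicken breast: 99 g / 28 g = 3.536 servings × $1.80 = $6.36.

$6.36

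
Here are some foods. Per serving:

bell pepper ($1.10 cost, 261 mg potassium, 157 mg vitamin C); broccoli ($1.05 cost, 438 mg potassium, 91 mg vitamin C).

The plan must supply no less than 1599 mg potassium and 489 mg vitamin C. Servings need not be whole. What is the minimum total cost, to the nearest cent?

$4.56

This is a tiny linear program; its minimum lies at a vertex of the feasible set. List the vertices and price them.
bell pepper only: max(1599/261, 489/157) = 6.126 servings → $6.74.
broccoli only: max(1599/438, 489/91) = 5.374 servings → $5.64.
bell pepper + broccoli with both tight: 1.526 servings and 2.742 servings → $4.56.
The minimum over all feasible corners is $4.56.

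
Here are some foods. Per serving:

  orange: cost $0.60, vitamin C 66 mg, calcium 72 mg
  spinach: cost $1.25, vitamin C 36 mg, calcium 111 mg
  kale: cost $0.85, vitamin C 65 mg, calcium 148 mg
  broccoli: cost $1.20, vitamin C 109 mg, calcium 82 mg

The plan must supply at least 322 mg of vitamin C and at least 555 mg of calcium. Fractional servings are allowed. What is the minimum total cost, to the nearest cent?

$3.61

Two binding constraints pin down two serving amounts, so the optimal mix uses at most two foods. The candidates are each food alone (scaled to the tighter of vitamin C/calcium) and each pair with both constraints tight.
orange only: max(322/66, 555/72) = 7.708 servings → $4.62.
spinach only: max(322/36, 555/111) = 8.944 servings → $11.18.
kale only: max(322/65, 555/148) = 4.954 servings → $4.21.
broccoli only: max(322/109, 555/82) = 6.768 servings → $8.12.
orange + spinach with both tight: 3.33 servings and 2.84 servings → $5.55.
orange + kale with both tight: 2.276 servings and 2.643 servings → $3.61.
orange + broccoli with both targets exact would need a negative amount; discard.
spinach + kale: intersection lies outside the first quadrant.
spinach + broccoli with both tight: 3.727 servings and 1.723 servings → $6.73.
kale + broccoli with both tight: 3.156 servings and 1.072 servings → $3.97.
So the least-cost plan costs $3.61.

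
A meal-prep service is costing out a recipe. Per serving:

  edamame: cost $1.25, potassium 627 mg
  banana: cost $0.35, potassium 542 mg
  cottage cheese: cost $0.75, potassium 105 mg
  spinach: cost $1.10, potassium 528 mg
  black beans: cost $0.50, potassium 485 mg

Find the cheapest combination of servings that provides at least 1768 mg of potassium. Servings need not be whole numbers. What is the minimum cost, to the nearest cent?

$1.14

Cost per mg of potassium: banana $0.0006, black beans $0.0010, edamame $0.0020, spinach $0.0021, cottage cheese $0.0071.
With no serving limits, use only banana: 1768 mg / 542 mg = 3.262 servings × $0.35 = $1.14.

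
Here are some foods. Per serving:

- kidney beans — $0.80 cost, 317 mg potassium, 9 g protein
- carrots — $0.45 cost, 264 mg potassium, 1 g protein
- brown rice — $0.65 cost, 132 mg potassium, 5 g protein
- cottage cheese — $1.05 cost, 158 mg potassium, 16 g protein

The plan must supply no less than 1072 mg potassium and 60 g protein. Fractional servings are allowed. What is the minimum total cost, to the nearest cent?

$4.38

kidney beans only: max(1072/317, 60/9) = 6.667 servings → $5.33.
carrots only: max(1072/264, 60/1) = 60 servings → $27.00.
brown rice only: max(1072/132, 60/5) = 12 servings → $7.80.
cottage cheese only: max(1072/158, 60/16) = 6.785 servings → $7.12.
kidney beans + carrots: the both-tight solution has a negative serving — not a feasible corner.
kidney beans + brown rice: intersection lies outside the first quadrant.
kidney beans + cottage cheese with both tight: 2.102 servings and 2.568 servings → $4.38.
carrots + brown rice: the both-tight solution has a negative serving — not a feasible corner.
carrots + cottage cheese with both tight: 1.887 servings and 3.632 servings → $4.66.
brown rice + cottage cheese with both tight: 5.803 servings and 1.936 servings → $5.81.
So the least-cost plan costs $4.38.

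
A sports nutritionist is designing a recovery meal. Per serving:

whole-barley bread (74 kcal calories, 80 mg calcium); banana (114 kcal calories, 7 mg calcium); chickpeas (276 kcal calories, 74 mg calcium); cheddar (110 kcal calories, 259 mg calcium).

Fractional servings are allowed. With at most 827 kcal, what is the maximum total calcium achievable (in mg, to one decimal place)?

1947.2 mg

Calcium per kcal: cheddar 2.355, whole-barley bread 1.081, chickpeas 0.2681, banana 0.0614.
With no serving limits, spend the whole calories allowance on cheddar: 827 kcal / 110 kcal × 259 mg = 1947.2 mg.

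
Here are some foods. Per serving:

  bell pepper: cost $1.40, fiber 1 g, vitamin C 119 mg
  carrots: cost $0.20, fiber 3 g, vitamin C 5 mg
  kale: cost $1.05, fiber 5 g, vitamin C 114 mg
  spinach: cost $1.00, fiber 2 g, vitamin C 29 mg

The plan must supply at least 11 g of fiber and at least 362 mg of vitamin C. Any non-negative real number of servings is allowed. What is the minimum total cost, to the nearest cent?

At the optimum either one food covers both requirements or two foods hit both targets exactly; no other combination can be cheaper.
bell pepper only: max(11/1, 362/119) = 11 servings → $15.40.
carrots only: max(11/3, 362/5) = 72.4 servings → $14.48.
kale only: max(11/5, 362/114) = 3.175 servings → $3.33.
spinach only: max(11/2, 362/29) = 12.48 servings → $12.48.
bell pepper + carrots with both tight: 2.929 servings and 2.69 servings → $4.64.
bell pepper + kale with both tight: 1.156 servings and 1.969 servings → $3.69.
bell pepper + spinach with both tight: 1.938 servings and 4.531 servings → $7.24.
carrots + kale: intersection lies outside the first quadrant.
carrots + spinach with both targets exact would need a negative amount; discard.
kale + spinach: the both-tight solution has a negative serving — not a feasible corner.
Cheapest feasible corner: $3.33.

$3.33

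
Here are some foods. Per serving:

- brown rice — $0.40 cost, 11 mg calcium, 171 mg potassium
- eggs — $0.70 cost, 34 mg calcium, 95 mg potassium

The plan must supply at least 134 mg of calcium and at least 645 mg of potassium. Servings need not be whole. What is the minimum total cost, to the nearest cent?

The cheapest plan sits at a corner of the feasible region — with two constraints it uses at most two foods.
brown rice only: max(134/11, 645/171) = 12.18 servings → $4.87.
eggs only: max(134/34, 645/95) = 6.789 servings → $4.75.
brown rice + eggs with both tight: 1.929 servings and 3.317 servings → $3.09.
The minimum over all feasible corners is $3.09.

$3.09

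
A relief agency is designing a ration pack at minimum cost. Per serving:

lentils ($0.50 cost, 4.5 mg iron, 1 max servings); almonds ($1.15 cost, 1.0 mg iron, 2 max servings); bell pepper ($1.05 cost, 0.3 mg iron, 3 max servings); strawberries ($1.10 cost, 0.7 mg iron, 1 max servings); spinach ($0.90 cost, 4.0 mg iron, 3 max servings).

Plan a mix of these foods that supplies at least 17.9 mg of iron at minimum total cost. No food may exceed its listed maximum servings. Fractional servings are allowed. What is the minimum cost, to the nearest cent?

Cost per mg of iron: lentils $0.1111, spinach $0.2250, almonds $1.1500, strawberries $1.5714, bell pepper $3.5000.
Take 1 serving of lentils: +4.5 mg iron for $0.50 (total $0.50, still need 13.4 mg).
Take 3 servings of spinach: +12.0 mg iron for $2.70 (total $3.20, still need 1.4 mg).
Take 1.4 servings of almonds: +1.4 mg iron for $1.61 (total $4.81, still need 0.0 mg).
Greedy by cheapest-per-mg is optimal for a single linear constraint, so the minimum cost is $4.81.

$4.81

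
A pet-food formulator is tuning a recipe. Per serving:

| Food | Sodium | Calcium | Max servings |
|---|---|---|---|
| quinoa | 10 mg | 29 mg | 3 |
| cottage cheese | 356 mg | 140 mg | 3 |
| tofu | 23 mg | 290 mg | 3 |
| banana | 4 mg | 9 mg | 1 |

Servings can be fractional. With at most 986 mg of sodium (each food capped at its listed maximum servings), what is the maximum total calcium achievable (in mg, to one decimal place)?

Calcium per mg sodium: tofu 12.61, quinoa 2.9, banana 2.25, cottage cheese 0.3933.
Take 3 servings of tofu: uses 69 mg sodium, +870.0 mg calcium (running total 870.0 mg).
Take 3 servings of quinoa: uses 30 mg sodium, +87.0 mg calcium (running total 957.0 mg).
Take 1 serving of banana: uses 4 mg sodium, +9.0 mg calcium (running total 966.0 mg).
Take 2.48 servings of cottage cheese: uses 883 mg sodium, +347.2 mg calcium (running total 1313.2 mg).
Greedy by best ratio exhausts the sodium allowance optimally: 1313.2 mg.

1313.2 mg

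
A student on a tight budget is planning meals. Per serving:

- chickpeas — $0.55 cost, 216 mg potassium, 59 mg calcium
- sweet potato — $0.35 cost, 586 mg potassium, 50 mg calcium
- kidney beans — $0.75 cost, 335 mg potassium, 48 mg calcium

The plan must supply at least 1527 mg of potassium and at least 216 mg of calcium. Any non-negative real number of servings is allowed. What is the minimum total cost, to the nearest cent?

The cheapest plan sits at a corner of the feasible region — with two constraints it uses at most two foods.
chickpeas only: max(1527/216, 216/59) = 7.069 servings → $3.89.
sweet potato only: max(1527/586, 216/50) = 4.32 servings → $1.51.
kidney beans only: max(1527/335, 216/48) = 4.558 servings → $3.42.
chickpeas + sweet potato with both tight: 2.113 servings and 1.827 servings → $1.80.
chickpeas + kidney beans: the both-tight solution has a negative serving — not a feasible corner.
sweet potato + kidney beans with both tight: 0.08226 servings and 4.414 servings → $3.34.
Cheapest feasible corner: $1.51.

$1.51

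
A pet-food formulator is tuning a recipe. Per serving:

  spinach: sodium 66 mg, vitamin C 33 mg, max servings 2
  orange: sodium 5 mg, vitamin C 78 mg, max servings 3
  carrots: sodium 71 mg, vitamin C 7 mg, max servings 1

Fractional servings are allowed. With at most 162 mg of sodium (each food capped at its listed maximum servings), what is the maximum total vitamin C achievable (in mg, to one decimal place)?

301.5 mg

Vitamin C per mg sodium: orange 15.6, spinach 0.5, carrots 0.09859.
Take 3 servings of orange: uses 15 mg sodium, +234.0 mg vitamin C (running total 234.0 mg).
Take 2 servings of spinach: uses 132 mg sodium, +66.0 mg vitamin C (running total 300.0 mg).
Take 0.2113 servings of carrots: uses 15 mg sodium, +1.5 mg vitamin C (running total 301.5 mg).
Greedy by best ratio exhausts the sodium allowance optimally: 301.5 mg.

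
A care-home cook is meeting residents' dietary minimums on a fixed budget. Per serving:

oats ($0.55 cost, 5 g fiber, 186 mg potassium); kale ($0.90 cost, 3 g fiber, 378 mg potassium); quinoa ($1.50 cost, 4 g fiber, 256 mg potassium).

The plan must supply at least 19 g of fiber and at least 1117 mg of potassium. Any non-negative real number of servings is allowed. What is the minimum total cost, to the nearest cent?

$2.97

This is a tiny linear program; its minimum lies at a vertex of the feasible set. List the vertices and price them.
oats only: max(19/5, 1117/186) = 6.005 servings → $3.30.
kale only: max(19/3, 1117/378) = 6.333 servings → $5.70.
quinoa only: max(19/4, 1117/256) = 4.75 servings → $7.12.
oats + kale with both tight: 2.876 servings and 1.54 servings → $2.97.
oats + quinoa with both tight: 0.7388 servings and 3.826 servings → $6.15.
kale + quinoa with both targets exact would need a negative amount; discard.
The minimum over all feasible corners is $2.97.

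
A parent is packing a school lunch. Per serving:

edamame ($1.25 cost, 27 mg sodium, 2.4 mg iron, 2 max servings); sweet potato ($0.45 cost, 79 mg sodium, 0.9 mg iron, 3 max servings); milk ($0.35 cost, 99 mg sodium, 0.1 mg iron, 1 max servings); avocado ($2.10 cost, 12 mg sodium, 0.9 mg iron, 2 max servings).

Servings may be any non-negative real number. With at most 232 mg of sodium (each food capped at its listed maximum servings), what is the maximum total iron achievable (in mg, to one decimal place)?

8.4 mg

Iron per mg sodium: edamame 0.08889, avocado 0.075, sweet potato 0.01139, milk 0.00101.
Take 2 servings of edamame: uses 54 mg sodium, +4.8 mg iron (running total 4.8 mg).
Take 2 servings of avocado: uses 24 mg sodium, +1.8 mg iron (running total 6.6 mg).
Take 1.949 servings of sweet potato: uses 154 mg sodium, +1.8 mg iron (running total 8.4 mg).
Greedy by best ratio exhausts the sodium allowance optimally: 8.4 mg.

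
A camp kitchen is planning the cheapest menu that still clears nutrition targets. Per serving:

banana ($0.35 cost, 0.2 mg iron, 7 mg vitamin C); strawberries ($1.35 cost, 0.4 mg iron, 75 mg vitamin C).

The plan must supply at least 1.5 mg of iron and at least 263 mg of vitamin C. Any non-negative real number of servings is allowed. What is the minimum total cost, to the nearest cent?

For a min-cost LP with two ≥-constraints, a basic feasible solution has at most two positive variables.
banana only: max(1.5/0.2, 263/7) = 37.57 servings → $13.15.
strawberries only: max(1.5/0.4, 263/75) = 3.75 servings → $5.06.
banana + strawberries with both tight: 0.5984 servings and 3.451 servings → $4.87.
Cheapest feasible corner: $4.87.

$4.87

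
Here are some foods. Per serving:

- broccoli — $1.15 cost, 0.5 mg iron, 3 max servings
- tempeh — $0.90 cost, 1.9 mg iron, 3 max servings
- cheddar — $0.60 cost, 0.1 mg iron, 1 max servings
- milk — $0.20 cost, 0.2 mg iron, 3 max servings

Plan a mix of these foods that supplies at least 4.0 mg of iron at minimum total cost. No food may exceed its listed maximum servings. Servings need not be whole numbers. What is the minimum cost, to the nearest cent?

Cost per mg of iron: tempeh $0.4737, milk $1.0000, broccoli $2.3000, cheddar $6.0000.
Take 2.105 servings of tempeh: +4.0 mg iron for $1.89 (total $1.89, still need 0.0 mg).
Filling from the cheapest source first is optimal under one linear minimum: $1.89.

$1.89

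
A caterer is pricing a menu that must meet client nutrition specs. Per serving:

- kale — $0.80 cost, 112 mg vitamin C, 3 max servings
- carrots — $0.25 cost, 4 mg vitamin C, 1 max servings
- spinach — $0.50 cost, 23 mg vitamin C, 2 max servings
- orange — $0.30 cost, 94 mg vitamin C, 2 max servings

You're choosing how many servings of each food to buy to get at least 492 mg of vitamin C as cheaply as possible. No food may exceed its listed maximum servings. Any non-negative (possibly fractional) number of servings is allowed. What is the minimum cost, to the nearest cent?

$2.77

Cost per mg of vitamin C: orange $0.0032, kale $0.0071, spinach $0.0217, carrots $0.0625.
Take 2 servings of orange: +188.0 mg vitamin C for $0.60 (total $0.60, still need 304.0 mg).
Take 2.714 servings of kale: +304.0 mg vitamin C for $2.17 (total $2.77, still need 0.0 mg).
Filling from the cheapest source first is optimal under one linear minimum: $2.77.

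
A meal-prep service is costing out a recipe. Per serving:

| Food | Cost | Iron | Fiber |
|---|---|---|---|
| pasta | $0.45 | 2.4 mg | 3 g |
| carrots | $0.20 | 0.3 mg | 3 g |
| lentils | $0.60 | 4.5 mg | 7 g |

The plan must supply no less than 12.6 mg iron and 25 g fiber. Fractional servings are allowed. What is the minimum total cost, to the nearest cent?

A basic optimal solution has at most two foods positive. Try each food alone and each pair with both targets met exactly.
pasta only: max(12.6/2.4, 25/3) = 8.333 servings → $3.75.
carrots only: max(12.6/0.3, 25/3) = 42 servings → $8.40.
lentils only: max(12.6/4.5, 25/7) = 3.571 servings → $2.14.
pasta + carrots with both tight: 4.81 servings and 3.524 servings → $2.87.
pasta + lentils: intersection lies outside the first quadrant.
carrots + lentils with both tight: 2.132 servings and 2.658 servings → $2.02.
Cheapest feasible corner: $2.02.

$2.02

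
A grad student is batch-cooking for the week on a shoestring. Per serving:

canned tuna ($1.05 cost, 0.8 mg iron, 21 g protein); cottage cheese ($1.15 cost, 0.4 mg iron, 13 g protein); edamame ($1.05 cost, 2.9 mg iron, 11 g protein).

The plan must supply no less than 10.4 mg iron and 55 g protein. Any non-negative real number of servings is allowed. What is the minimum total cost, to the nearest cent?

This is a tiny linear program; its minimum lies at a vertex of the feasible set. List the vertices and price them.
canned tuna only: max(10.4/0.8, 55/21) = 13 servings → $13.65.
cottage cheese only: max(10.4/0.4, 55/13) = 26 servings → $29.90.
edamame only: max(10.4/2.9, 55/11) = 5 servings → $5.25.
canned tuna + cottage cheese: intersection lies outside the first quadrant.
canned tuna + edamame with both tight: 0.8656 servings and 3.347 servings → $4.42.
cottage cheese + edamame with both tight: 1.354 servings and 3.399 servings → $5.13.
Cheapest feasible corner: $4.42.

$4.42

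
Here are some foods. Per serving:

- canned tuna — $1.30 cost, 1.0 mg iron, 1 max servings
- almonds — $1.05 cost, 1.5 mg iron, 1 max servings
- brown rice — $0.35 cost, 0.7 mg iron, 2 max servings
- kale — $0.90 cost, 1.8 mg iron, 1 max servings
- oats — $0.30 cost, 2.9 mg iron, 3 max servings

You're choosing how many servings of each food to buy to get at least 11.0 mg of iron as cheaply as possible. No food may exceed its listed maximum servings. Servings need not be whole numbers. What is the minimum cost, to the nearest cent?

Cost per mg of iron: oats $0.1034, brown rice $0.5000, kale $0.5000, almonds $0.7000, canned tuna $1.3000.
Take 3 servings of oats: +8.7 mg iron for $0.90 (total $0.90, still need 2.3 mg).
Take 2 servings of brown rice: +1.4 mg iron for $0.70 (total $1.60, still need 0.9 mg).
Take 0.5 servings of kale: +0.9 mg iron for $0.45 (total $2.05, still need 0.0 mg).
Greedy by cheapest-per-mg is optimal for a single linear constraint, so the minimum cost is $2.05.

$2.05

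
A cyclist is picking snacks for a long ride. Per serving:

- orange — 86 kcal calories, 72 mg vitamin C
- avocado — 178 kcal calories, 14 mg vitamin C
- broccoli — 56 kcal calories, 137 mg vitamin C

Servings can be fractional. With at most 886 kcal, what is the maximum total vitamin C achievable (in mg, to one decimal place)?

Vitamin C per kcal: broccoli 2.446, orange 0.8372, avocado 0.07865.
With no serving limits, spend the whole calories allowance on broccoli: 886 kcal / 56 kcal × 137 mg = 2167.5 mg.

2167.5 mg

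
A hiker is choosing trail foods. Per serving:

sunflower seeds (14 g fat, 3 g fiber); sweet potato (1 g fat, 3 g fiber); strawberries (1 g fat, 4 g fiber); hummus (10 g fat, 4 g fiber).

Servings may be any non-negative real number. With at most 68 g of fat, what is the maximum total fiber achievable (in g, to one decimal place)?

272.0 g

Fiber per g fat: strawberries 4, sweet potato 3, hummus 0.4, sunflower seeds 0.2143.
With no serving limits, spend the whole fat allowance on strawberries: 68 g / 1 g × 4 g = 272.0 g.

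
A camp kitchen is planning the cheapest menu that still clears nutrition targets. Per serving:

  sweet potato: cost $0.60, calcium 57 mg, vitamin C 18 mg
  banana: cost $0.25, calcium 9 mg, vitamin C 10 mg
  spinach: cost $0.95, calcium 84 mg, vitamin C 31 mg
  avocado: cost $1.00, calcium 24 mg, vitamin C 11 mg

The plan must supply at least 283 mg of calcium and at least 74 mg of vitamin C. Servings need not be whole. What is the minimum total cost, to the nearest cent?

$2.98

Two binding constraints pin down two serving amounts, so the optimal mix uses at most two foods. The candidates are each food alone (scaled to the tighter of calcium/vitamin C) and each pair with both constraints tight.
sweet potato only: max(283/57, 74/18) = 4.965 servings → $2.98.
banana only: max(283/9, 74/10) = 31.44 servings → $7.86.
spinach only: max(283/84, 74/31) = 3.369 servings → $3.20.
avocado only: max(283/24, 74/11) = 11.79 servings → $11.79.
sweet potato + banana with both targets exact would need a negative amount; discard.
sweet potato + spinach: intersection lies outside the first quadrant.
sweet potato + avocado with both targets exact would need a negative amount; discard.
banana + spinach: intersection lies outside the first quadrant.
banana + avocado with both targets exact would need a negative amount; discard.
spinach + avocado: intersection lies outside the first quadrant.
So the least-cost plan costs $2.98.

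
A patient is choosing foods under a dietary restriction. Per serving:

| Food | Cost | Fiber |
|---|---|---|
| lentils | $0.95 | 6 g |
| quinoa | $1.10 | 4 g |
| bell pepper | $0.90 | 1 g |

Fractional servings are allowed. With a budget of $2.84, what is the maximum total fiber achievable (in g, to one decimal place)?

17.9 g

Fiber per dollar: lentils 6.316, quinoa 3.636, bell pepper 1.111.
With no serving limits, spend the whole cost allowance on lentils: $2.84 / $0.95 × 6 g = 17.9 g.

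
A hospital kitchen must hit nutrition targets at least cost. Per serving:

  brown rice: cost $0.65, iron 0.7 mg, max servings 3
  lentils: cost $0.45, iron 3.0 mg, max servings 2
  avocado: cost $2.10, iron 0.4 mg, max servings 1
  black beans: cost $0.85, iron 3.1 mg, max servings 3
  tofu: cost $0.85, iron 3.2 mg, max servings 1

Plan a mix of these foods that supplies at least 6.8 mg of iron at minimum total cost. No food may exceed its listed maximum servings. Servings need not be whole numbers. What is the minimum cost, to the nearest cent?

Cost per mg of iron: lentils $0.1500, tofu $0.2656, black beans $0.2742, brown rice $0.9286, avocado $5.2500.
Take 2 servings of lentils: +6.0 mg iron for $0.90 (total $0.90, still need 0.8 mg).
Take 0.25 servings of tofu: +0.8 mg iron for $0.21 (total $1.11, still need 0.0 mg).
Greedy by cheapest-per-mg is optimal for a single linear constraint, so the minimum cost is $1.11.

$1.11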